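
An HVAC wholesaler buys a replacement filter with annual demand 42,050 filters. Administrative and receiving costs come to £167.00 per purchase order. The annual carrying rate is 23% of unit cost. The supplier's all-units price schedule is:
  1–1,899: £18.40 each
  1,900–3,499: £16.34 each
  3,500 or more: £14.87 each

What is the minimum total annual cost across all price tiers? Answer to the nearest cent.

Holding cost per unit per year at price C is H = 0.23·C.
Candidates are each tier's EOQ (if it falls in that tier) and each price-break quantity.
EOQ at £18.40 = 1821.7 (feasible in tier 1): TC = 42,050×£18.40 + (42,050/1821.7)×167 + (1821.7/2)×0.23×£18.40 = £781,429.55.
EOQ at £16.34 = 1933.2 (feasible in tier 2): TC = 42,050×£16.34 + (42,050/1933.2)×167 + (1933.2/2)×0.23×£16.34 = £694,362.18.
EOQ at £14.87 = 2026.5 < 3500, so use break Q=3500: TC = 42,050×£14.87 + (42,050/3500.0)×167 + (3500.0/2)×0.23×£14.87 = £633,275.06.
Lowest total cost among the candidates is at Q = 3500.0.

TC* ≈ £633,275.06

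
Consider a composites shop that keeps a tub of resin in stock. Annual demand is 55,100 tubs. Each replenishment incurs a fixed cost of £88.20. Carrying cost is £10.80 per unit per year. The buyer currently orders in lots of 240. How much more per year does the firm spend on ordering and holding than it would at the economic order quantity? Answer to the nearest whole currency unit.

EOQ = √(2DS/H) = √(2 × 55,100 × 88.2 / 10.8) ≈ 948.67.
Cost at Q* = (D/Q*)S + (Q*/2)H = √(2DSH) ≈ £10,245.59.
Cost at Q = 240: (55,100/240)×88.2 + (240/2)×10.8 = £20,249.25 + £1,296.00 = £21,545.25.
Excess = £21,545.25 − £10,245.59 = £11,299.66.

Extra cost ≈ £11,300 per year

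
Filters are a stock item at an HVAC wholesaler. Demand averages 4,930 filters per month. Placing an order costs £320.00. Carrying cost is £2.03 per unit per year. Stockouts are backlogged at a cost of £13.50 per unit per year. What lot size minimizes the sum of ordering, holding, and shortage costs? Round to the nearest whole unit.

Annual demand D = 4,930 × 12 = 59,160.
With planned backorders, Q* = √(2DS/H) · √((H+B)/B).
√(2DS/H) = √(2 × 59,160 × 320 / 2.03) = 4318.730.
√((H+B)/B) = √((2.03+13.5)/13.5) = 1.0726.
Q* ≈ 4632.068.

Q* ≈ 4,632 filters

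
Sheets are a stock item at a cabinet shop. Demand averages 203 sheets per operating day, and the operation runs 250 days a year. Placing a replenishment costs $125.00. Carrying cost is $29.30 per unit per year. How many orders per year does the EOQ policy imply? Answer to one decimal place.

N ≈ 77.1 orders per year

Annual demand D = 203 × 250 = 50,750.
EOQ = √(2DS/H) = √(2 × 50,750 × 125 / 29.3) ≈ 658.04.
Orders per year = D / Q* = 50,750 / 658.04 ≈ 77.123.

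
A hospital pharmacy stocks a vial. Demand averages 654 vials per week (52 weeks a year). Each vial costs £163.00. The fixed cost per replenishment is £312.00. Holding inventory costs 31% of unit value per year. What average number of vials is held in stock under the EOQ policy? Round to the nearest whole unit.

Average inventory ≈ 324 vials

Annual demand D = 654 × 52 = 34,008.
Holding cost H = 0.31 × £163.00 = £50.5300 per unit per year.
EOQ = √(2DS/H) = √(2 × 34,008 × 312 / 50.53) ≈ 648.05.
Average inventory = Q*/2 ≈ 648.05 / 2 = 324.025.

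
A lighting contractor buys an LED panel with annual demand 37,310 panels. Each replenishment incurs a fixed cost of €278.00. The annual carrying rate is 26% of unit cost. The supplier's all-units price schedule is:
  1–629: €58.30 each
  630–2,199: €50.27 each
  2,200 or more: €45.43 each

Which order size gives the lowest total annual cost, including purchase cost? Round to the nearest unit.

Holding cost per unit per year at price C is H = 0.26·C.
Evaluate total cost at each tier's feasible EOQ or, if the EOQ is below the tier, at the tier's minimum quantity.
Tier 1 (€58.30): EOQ = 1169.8 exceeds tier's upper bound 629, so this tier is dominated.
EOQ at €50.27 = 1259.8 (feasible in tier 2): TC = 37,310×€50.27 + (37,310/1259.8)×278 + (1259.8/2)×0.26×€50.27 = €1,892,039.81.
EOQ at €45.43 = 1325.2 < 2200, so use break Q=2200: TC = 37,310×€45.43 + (37,310/2200.0)×278 + (2200.0/2)×0.26×€45.43 = €1,712,700.91.
Lowest total cost is €1,712,700.91 at Q = 2200.0.

Q* ≈ 2,200 panels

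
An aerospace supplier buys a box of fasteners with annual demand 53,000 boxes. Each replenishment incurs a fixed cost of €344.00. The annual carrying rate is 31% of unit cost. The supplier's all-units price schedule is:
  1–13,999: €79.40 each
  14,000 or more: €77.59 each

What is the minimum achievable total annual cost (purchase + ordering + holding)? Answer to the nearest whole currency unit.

Holding cost per unit per year at price C is H = 0.31·C.
For each price level, check whether its EOQ is feasible; otherwise the best quantity at that price is the breakpoint.
EOQ at €79.40 = 1217.1 (feasible in tier 1): TC = 53,000×€79.40 + (53,000/1217.1)×344 + (1217.1/2)×0.31×€79.40 = €4,238,158.72.
EOQ at €77.59 = 1231.3 < 14000, so use break Q=14000: TC = 53,000×€77.59 + (53,000/14000.0)×344 + (14000.0/2)×0.31×€77.59 = €4,281,942.59.
Lowest total cost among the candidates is at Q = 1217.1.

TC* ≈ €4,238,159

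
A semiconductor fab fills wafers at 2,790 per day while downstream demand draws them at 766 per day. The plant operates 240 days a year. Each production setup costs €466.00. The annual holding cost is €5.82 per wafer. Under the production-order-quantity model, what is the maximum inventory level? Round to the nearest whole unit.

Annual demand D = 766 × 240 = 183,840.
Production build-up factor (1 − d/p) = 1 − 766/2,790 = 0.7254.
Q* = √(2DS / (H(1 − d/p))) = √(2 × 183,840 × 466 / (5.82 × 0.7254)).
= √(171,338,880 / 4.2221) ≈ 6370.350.
Maximum inventory = Q*(1 − d/p) = 6370.350 × 0.7254 ≈ 4621.358.

I_max ≈ 4,621 wafers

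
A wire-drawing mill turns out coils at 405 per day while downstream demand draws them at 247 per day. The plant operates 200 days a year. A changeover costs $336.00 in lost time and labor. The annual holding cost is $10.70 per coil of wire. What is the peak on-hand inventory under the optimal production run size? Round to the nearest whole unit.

I_max ≈ 1,100 coils

Annual demand D = 247 × 200 = 49,400.
Production build-up factor (1 − d/p) = 1 − 247/405 = 0.3901.
Q* = √(2DS / (H(1 − d/p))) = √(2 × 49,400 × 336 / (10.7 × 0.3901)).
= √(33,196,800 / 4.1743) ≈ 2820.039.
Maximum inventory = Q*(1 − d/p) = 2820.039 × 0.3901 ≈ 1100.164.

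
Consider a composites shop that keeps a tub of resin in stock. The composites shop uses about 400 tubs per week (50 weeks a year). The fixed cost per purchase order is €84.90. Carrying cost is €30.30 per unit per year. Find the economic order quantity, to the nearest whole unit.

Annual demand D = 400 × 50 = 20,000.
EOQ = √(2DS / H) = √(2 × 20,000 × 84.9 / 30.3).
= √(3,396,000 / 30.3) = √112,079.2079 ≈ 334.782.

Q* ≈ 335 tubs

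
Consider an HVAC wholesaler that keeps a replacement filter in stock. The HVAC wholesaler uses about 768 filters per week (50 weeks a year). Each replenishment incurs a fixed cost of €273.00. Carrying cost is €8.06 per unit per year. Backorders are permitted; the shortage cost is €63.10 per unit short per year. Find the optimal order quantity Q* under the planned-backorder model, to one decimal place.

Q* ≈ 1,712.8 filters

Annual demand D = 768 × 50 = 38,400.
With planned backorders, Q* = √(2DS/H) · √((H+B)/B).
√(2DS/H) = √(2 × 38,400 × 273 / 8.06) = 1612.852.
√((H+B)/B) = √((8.06+63.1)/63.1) = 1.0619.
Q* ≈ 1712.765.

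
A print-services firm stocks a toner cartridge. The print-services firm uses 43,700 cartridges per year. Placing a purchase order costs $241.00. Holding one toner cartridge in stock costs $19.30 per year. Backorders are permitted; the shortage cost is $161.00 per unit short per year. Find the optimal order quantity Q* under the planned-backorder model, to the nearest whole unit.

Q* ≈ 1,106 cartridges

With planned backorders, Q* = √(2DS/H) · √((H+B)/B).
√(2DS/H) = √(2 × 43,700 × 241 / 19.3) = 1044.686.
√((H+B)/B) = √((19.3+161)/161) = 1.0582.
Q* ≈ 1105.530.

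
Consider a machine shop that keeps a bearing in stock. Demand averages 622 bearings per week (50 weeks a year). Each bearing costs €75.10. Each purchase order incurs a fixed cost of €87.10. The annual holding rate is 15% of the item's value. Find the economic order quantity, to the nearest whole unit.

Annual demand D = 622 × 50 = 31,100.
Holding cost H = 0.15 × €75.10 = €11.2650 per unit per year.
EOQ = √(2DS / H) = √(2 × 31,100 × 87.1 / 11.265).
= √(5,417,620 / 11.265) = √480,924.9889 ≈ 693.488.

Q* ≈ 693 bearings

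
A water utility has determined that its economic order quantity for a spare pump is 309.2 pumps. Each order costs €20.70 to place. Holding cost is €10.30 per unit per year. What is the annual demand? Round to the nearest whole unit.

Invert the EOQ relation Q*² = 2DS/H.
From Q* = √(2DS/H): D = Q*²H / (2S) = 309.2² × 10.3 / (2 × 20.7) = 23785.695.

D ≈ 23,786 pumps per year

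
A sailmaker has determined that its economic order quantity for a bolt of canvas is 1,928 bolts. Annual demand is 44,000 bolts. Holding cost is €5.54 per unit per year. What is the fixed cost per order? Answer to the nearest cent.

Squaring Q* = √(2DS/H) gives Q*² = 2DS/H.
From Q* = √(2DS/H): S = Q*²H / (2D) = 1,928² × 5.54 / (2 × 44,000) = 234.0136.

S ≈ €234.01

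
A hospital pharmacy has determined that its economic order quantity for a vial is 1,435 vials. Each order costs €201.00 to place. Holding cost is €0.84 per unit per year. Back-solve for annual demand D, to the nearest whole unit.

D ≈ 4,303 vials per year

The basic EOQ model gives Q* = √(2DS/H); rearrange for the unknown.
From Q* = √(2DS/H): D = Q*²H / (2S) = 1,435² × 0.84 / (2 × 201) = 4302.858.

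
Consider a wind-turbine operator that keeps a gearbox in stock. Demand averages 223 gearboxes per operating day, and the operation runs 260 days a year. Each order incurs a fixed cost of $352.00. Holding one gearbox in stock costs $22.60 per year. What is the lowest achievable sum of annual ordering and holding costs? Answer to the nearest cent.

TC* ≈ $30,372.44

Annual demand D = 223 × 260 = 57,980.
The optimal lot size = √(2DS/H) = √(2 × 57,980 × 352 / 22.6) ≈ 1343.91.
At the optimum the two cost components are equal, so total cost = 2·(Q*/2)H = Q*·H.
Minimum total = √(2DSH) = √(2 × 57,980 × 352 × 22.6) ≈ 30372.438.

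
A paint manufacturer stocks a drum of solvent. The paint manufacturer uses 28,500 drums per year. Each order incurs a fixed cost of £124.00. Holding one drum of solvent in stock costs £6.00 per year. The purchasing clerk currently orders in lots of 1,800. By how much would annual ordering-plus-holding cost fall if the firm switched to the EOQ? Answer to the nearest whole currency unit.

Extra cost ≈ £851 per year

EOQ = √(2DS/H) = √(2 × 28,500 × 124 / 6) ≈ 1085.36.
Cost at Q* = (D/Q*)S + (Q*/2)H = √(2DSH) ≈ £6,512.14.
Cost at Q = 1,800: (28,500/1,800)×124 + (1,800/2)×6 = £1,963.33 + £5,400.00 = £7,363.33.
Excess = £7,363.33 − £6,512.14 = £851.19.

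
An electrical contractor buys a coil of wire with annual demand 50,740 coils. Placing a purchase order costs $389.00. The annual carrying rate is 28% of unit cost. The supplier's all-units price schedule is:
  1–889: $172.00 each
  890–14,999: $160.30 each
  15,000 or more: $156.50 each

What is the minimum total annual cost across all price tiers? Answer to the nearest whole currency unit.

TC* ≈ $8,175,715

Holding cost per unit per year at price C is H = 0.28·C.
Evaluate total cost at each tier's feasible EOQ or, if the EOQ is below the tier, at the tier's minimum quantity.
Tier 1 ($172.00): EOQ = 905.4 exceeds tier's upper bound 889, so this tier is dominated.
EOQ at $160.30 = 937.8 (feasible in tier 2): TC = 50,740×$160.30 + (50,740/937.8)×389 + (937.8/2)×0.28×$160.30 = $8,175,715.09.
EOQ at $156.50 = 949.1 < 15000, so use break Q=15000: TC = 50,740×$156.50 + (50,740/15000.0)×389 + (15000.0/2)×0.28×$156.50 = $8,270,775.86.
Lowest total cost among the candidates is at Q = 937.8.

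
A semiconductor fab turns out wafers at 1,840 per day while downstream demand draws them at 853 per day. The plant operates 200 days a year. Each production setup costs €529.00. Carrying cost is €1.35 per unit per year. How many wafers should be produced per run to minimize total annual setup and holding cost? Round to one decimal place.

Q* ≈ 15,787.6 wafers

Annual demand D = 853 × 200 = 170,600.
Production build-up factor (1 − d/p) = 1 − 853/1,840 = 0.5364.
Q* = √(2DS / (H(1 − d/p))) = √(2 × 170,600 × 529 / (1.35 × 0.5364)).
= √(180,494,800 / 0.7242) ≈ 15787.589.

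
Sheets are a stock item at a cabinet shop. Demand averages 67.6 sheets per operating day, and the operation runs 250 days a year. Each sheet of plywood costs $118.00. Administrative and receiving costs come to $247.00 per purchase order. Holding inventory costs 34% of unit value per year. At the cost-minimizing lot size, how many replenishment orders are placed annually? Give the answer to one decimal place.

N ≈ 37.0 orders per year

Annual demand D = 67.6 × 250 = 16,900.
Holding cost H = 0.34 × $118.00 = $40.1200 per unit per year.
Q* = √(2DS/H) = √(2 × 16,900 × 247 / 40.12) ≈ 456.17.
Orders per year = D / Q* = 16,900 / 456.17 ≈ 37.048.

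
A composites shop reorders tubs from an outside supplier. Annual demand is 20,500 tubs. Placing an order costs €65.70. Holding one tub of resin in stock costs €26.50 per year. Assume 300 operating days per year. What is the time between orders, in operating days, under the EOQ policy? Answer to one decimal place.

T ≈ 4.7 days

The optimal lot size = √(2DS/H) = √(2 × 20,500 × 65.7 / 26.5) ≈ 318.82.
Cycle time = Q*/D × 300 = 318.82 / 20,500 × 300 ≈ 4.666 days.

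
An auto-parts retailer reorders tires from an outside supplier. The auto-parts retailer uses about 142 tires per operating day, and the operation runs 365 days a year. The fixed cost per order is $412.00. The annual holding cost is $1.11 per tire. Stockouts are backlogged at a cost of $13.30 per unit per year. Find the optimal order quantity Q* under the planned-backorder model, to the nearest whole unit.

Annual demand D = 142 × 365 = 51,830.
With planned backorders, Q* = √(2DS/H) · √((H+B)/B).
√(2DS/H) = √(2 × 51,830 × 412 / 1.11) = 6202.871.
√((H+B)/B) = √((1.11+13.3)/13.3) = 1.0409.
Q* ≈ 6456.526.

Q* ≈ 6,457 tires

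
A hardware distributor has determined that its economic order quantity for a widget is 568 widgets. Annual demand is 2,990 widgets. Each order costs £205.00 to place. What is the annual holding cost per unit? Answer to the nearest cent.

H ≈ £3.80

The basic EOQ model gives Q* = √(2DS/H); rearrange for the unknown.
From Q* = √(2DS/H): H = 2DS / Q*² = 2 × 2,990 × 205 / 568² = 3.7998.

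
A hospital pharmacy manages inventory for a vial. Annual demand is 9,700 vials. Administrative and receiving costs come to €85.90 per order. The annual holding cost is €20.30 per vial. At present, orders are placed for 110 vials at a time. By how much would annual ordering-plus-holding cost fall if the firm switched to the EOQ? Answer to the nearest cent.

Extra cost ≈ €2,875.04 per year

EOQ = √(2DS/H) = √(2 × 9,700 × 85.9 / 20.3) ≈ 286.52.
Cost at Q* = (D/Q*)S + (Q*/2)H = √(2DSH) ≈ €5,816.28.
Cost at Q = 110: (9,700/110)×85.9 + (110/2)×20.3 = €7,574.82 + €1,116.50 = €8,691.32.
Excess = €8,691.32 − €5,816.28 = €2,875.04.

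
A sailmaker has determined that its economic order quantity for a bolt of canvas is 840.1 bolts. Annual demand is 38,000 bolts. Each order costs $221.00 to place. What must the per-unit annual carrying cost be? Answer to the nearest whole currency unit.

Squaring Q* = √(2DS/H) gives Q*² = 2DS/H.
From Q* = √(2DS/H): H = 2DS / Q*² = 2 × 38,000 × 221 / 840.1² = 23.7982.

H ≈ $24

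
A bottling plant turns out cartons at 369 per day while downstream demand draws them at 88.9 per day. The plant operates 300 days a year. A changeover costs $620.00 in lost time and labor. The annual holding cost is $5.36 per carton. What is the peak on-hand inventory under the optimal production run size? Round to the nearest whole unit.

Annual demand D = 88.9 × 300 = 26,670.
Production build-up factor (1 − d/p) = 1 − 88.9/369 = 0.7591.
Q* = √(2DS / (H(1 − d/p))) = √(2 × 26,670 × 620 / (5.36 × 0.7591)).
= √(33,070,800 / 4.0687) ≈ 2850.996.
Maximum inventory = Q*(1 − d/p) = 2850.996 × 0.7591 ≈ 2164.130.

I_max ≈ 2,164 cartons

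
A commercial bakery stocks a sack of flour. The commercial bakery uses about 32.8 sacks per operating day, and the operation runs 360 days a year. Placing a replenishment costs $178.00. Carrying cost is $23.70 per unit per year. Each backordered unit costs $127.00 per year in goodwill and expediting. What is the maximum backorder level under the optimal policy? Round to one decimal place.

Annual demand D = 32.8 × 360 = 11,808.
With planned backorders, Q* = √(2DS/H) · √((H+B)/B).
√(2DS/H) = √(2 × 11,808 × 178 / 23.7) = 421.152.
√((H+B)/B) = √((23.7+127)/127) = 1.0893.
Q* ≈ 458.769.
S* = Q* · H/(H+B) = 458.769 × 23.7/150.7 ≈ 72.149.

S* ≈ 72.1 sacks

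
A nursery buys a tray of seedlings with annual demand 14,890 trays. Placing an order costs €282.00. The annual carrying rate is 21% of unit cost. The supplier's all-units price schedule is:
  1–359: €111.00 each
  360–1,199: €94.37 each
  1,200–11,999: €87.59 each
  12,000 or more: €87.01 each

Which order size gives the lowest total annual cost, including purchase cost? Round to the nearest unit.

Q* ≈ 1,200 trays

Holding cost per unit per year at price C is H = 0.21·C.
For each price level, check whether its EOQ is feasible; otherwise the best quantity at that price is the breakpoint.
Tier 1 (€111.00): EOQ = 600.2 exceeds tier's upper bound 359, so this tier is dominated.
EOQ at €94.37 = 651.0 (feasible in tier 2): TC = 14,890×€94.37 + (14,890/651.0)×282 + (651.0/2)×0.21×€94.37 = €1,418,070.01.
EOQ at €87.59 = 675.7 < 1200, so use break Q=1200: TC = 14,890×€87.59 + (14,890/1200.0)×282 + (1200.0/2)×0.21×€87.59 = €1,318,750.59.
EOQ at €87.01 = 677.9 < 12000, so use break Q=12000: TC = 14,890×€87.01 + (14,890/12000.0)×282 + (12000.0/2)×0.21×€87.01 = €1,405,561.42.
Lowest total cost is €1,318,750.59 at Q = 1200.0.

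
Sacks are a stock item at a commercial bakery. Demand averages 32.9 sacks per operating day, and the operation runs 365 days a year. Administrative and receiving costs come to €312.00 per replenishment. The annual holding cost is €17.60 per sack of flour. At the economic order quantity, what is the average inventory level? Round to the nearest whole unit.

Average inventory ≈ 326 sacks

Annual demand D = 32.9 × 365 = 12,008.5.
EOQ = √(2DS/H) = √(2 × 12,008.5 × 312 / 17.6) ≈ 652.50.
Average inventory = Q*/2 ≈ 652.50 / 2 = 326.250.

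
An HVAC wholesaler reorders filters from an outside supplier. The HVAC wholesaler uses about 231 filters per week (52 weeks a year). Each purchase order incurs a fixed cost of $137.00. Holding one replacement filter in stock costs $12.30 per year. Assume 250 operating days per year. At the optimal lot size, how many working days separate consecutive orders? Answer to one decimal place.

Annual demand D = 231 × 52 = 12,012.
EOQ = √(2DS/H) = √(2 × 12,012 × 137 / 12.3) ≈ 517.29.
Cycle time = Q*/D × 250 = 517.29 / 12,012 × 250 ≈ 10.766 days.

T ≈ 10.8 days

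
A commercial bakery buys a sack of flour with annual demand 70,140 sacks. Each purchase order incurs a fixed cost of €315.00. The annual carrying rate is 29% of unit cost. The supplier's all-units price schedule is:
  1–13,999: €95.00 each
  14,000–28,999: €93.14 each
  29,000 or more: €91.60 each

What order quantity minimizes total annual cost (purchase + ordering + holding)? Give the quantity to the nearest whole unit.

Q* ≈ 1,266 sacks

Holding cost per unit per year at price C is H = 0.29·C.
Evaluate total cost at each tier's feasible EOQ or, if the EOQ is below the tier, at the tier's minimum quantity.
EOQ at €95.00 = 1266.5 (feasible in tier 1): TC = 70,140×€95.00 + (70,140/1266.5)×315 + (1266.5/2)×0.29×€95.00 = €6,698,191.04.
EOQ at €93.14 = 1279.0 < 14000, so use break Q=14000: TC = 70,140×€93.14 + (70,140/14000.0)×315 + (14000.0/2)×0.29×€93.14 = €6,723,491.95.
EOQ at €91.60 = 1289.8 < 29000, so use break Q=29000: TC = 70,140×€91.60 + (70,140/29000.0)×315 + (29000.0/2)×0.29×€91.60 = €6,810,763.87.
Lowest total cost is €6,698,191.04 at Q = 1266.5.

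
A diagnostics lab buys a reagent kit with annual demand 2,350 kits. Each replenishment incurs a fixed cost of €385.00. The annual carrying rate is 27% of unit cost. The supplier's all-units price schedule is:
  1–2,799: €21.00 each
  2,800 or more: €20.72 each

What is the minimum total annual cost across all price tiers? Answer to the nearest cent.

Holding cost per unit per year at price C is H = 0.27·C.
For each price level, check whether its EOQ is feasible; otherwise the best quantity at that price is the breakpoint.
EOQ at €21.00 = 564.9 (feasible in tier 1): TC = 2,350×€21.00 + (2,350/564.9)×385 + (564.9/2)×0.27×€21.00 = €52,553.10.
EOQ at €20.72 = 568.7 < 2800, so use break Q=2800: TC = 2,350×€20.72 + (2,350/2800.0)×385 + (2800.0/2)×0.27×€20.72 = €56,847.29.
Lowest total cost among the candidates is at Q = 564.9.

TC* ≈ €52,553.10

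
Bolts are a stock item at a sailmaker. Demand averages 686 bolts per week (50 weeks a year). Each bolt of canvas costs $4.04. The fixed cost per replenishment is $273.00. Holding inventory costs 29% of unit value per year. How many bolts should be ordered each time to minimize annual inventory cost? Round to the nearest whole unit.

Q* ≈ 3,998 bolts

Annual demand D = 686 × 50 = 34,300.
Holding cost H = 0.29 × $4.04 = $1.1716 per unit per year.
EOQ = √(2DS / H) = √(2 × 34,300 × 273 / 1.1716).
= √(18,727,800 / 1.1716) = √15,984,807.1014 ≈ 3998.100.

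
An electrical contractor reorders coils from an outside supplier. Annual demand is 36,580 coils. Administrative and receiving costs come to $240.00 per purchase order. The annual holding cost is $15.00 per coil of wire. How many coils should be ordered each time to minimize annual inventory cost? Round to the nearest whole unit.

EOQ = √(2DS / H) = √(2 × 36,580 × 240 / 15).
= √(17,558,400 / 15) = √1,170,560 ≈ 1081.924.

Q* ≈ 1,082 coils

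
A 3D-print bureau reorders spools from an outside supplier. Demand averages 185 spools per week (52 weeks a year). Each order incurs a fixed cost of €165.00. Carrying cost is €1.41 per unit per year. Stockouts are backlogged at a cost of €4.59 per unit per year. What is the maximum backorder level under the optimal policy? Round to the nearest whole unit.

Annual demand D = 185 × 52 = 9,620.
With planned backorders, Q* = √(2DS/H) · √((H+B)/B).
√(2DS/H) = √(2 × 9,620 × 165 / 1.41) = 1500.496.
√((H+B)/B) = √((1.41+4.59)/4.59) = 1.1433.
Q* ≈ 1715.553.
S* = Q* · H/(H+B) = 1715.553 × 1.41/6 ≈ 403.155.

S* ≈ 403 spools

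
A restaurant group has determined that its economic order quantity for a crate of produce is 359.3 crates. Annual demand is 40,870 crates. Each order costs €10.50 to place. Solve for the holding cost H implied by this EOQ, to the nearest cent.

Squaring Q* = √(2DS/H) gives Q*² = 2DS/H.
From Q* = √(2DS/H): H = 2DS / Q*² = 2 × 40,870 × 10.5 / 359.3² = 6.6483.

H ≈ €6.65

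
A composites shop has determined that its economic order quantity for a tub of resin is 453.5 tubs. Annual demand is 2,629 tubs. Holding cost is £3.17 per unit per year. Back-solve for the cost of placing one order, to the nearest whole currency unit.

Squaring Q* = √(2DS/H) gives Q*² = 2DS/H.
From Q* = √(2DS/H): S = Q*²H / (2D) = 453.5² × 3.17 / (2 × 2,629) = 123.9919.

S ≈ £124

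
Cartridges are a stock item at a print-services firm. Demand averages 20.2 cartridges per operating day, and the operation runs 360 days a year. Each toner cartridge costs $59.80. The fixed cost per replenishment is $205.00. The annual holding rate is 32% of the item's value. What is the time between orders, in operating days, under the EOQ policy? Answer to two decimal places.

Annual demand D = 20.2 × 360 = 7,272.
Holding cost H = 0.32 × $59.80 = $19.1360 per unit per year.
EOQ = √(2DS/H) = √(2 × 7,272 × 205 / 19.136) ≈ 394.72.
Cycle time = Q*/D × 360 = 394.72 / 7,272 × 360 ≈ 19.541 days.

T ≈ 19.54 days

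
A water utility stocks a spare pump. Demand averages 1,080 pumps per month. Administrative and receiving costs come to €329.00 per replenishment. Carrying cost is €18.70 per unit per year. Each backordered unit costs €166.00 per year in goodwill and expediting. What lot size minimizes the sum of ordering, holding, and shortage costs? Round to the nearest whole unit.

Annual demand D = 1,080 × 12 = 12,960.
With planned backorders, Q* = √(2DS/H) · √((H+B)/B).
√(2DS/H) = √(2 × 12,960 × 329 / 18.7) = 675.297.
√((H+B)/B) = √((18.7+166)/166) = 1.0548.
Q* ≈ 712.318.

Q* ≈ 712 pumps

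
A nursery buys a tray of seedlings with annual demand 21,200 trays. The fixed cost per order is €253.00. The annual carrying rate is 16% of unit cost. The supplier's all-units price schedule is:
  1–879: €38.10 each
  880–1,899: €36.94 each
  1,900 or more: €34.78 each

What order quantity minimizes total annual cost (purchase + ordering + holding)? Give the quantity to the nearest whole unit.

Holding cost per unit per year at price C is H = 0.16·C.
Evaluate total cost at each tier's feasible EOQ or, if the EOQ is below the tier, at the tier's minimum quantity.
Tier 1 (€38.10): EOQ = 1326.5 exceeds tier's upper bound 879, so this tier is dominated.
EOQ at €36.94 = 1347.2 (feasible in tier 2): TC = 21,200×€36.94 + (21,200/1347.2)×253 + (1347.2/2)×0.16×€36.94 = €791,090.54.
EOQ at €34.78 = 1388.4 < 1900, so use break Q=1900: TC = 21,200×€34.78 + (21,200/1900.0)×253 + (1900.0/2)×0.16×€34.78 = €745,445.51.
Lowest total cost is €745,445.51 at Q = 1900.0.

Q* ≈ 1,900 trays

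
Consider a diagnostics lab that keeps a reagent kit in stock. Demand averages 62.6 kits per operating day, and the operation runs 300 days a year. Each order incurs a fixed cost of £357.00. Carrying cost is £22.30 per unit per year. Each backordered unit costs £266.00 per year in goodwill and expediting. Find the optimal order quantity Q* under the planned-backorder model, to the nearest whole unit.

Annual demand D = 62.6 × 300 = 18,780.
With planned backorders, Q* = √(2DS/H) · √((H+B)/B).
√(2DS/H) = √(2 × 18,780 × 357 / 22.3) = 775.433.
√((H+B)/B) = √((22.3+266)/266) = 1.0411.
Q* ≈ 807.283.

Q* ≈ 807 kits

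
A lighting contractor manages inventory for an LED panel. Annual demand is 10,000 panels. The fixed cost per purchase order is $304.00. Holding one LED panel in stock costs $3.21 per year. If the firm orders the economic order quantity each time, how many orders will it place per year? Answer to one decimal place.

The optimal lot size = √(2DS/H) = √(2 × 10,000 × 304 / 3.21) ≈ 1376.26.
Orders per year = D / Q* = 10,000 / 1376.26 ≈ 7.266.

N ≈ 7.3 orders per year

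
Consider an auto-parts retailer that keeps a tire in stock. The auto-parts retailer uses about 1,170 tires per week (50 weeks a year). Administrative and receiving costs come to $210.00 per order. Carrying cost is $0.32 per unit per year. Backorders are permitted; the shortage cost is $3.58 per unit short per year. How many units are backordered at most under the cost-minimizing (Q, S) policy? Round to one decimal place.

Annual demand D = 1,170 × 50 = 58,500.
With planned backorders, Q* = √(2DS/H) · √((H+B)/B).
√(2DS/H) = √(2 × 58,500 × 210 / 0.32) = 8762.491.
√((H+B)/B) = √((0.32+3.58)/3.58) = 1.0437.
Q* ≈ 9145.730.
S* = Q* · H/(H+B) = 9145.730 × 0.32/3.9 ≈ 750.419.

S* ≈ 750.4 tires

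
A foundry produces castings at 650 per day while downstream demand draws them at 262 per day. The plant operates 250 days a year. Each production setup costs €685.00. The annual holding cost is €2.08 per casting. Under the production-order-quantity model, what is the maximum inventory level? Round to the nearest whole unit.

Annual demand D = 262 × 250 = 65,500.
Production build-up factor (1 − d/p) = 1 − 262/650 = 0.5969.
Q* = √(2DS / (H(1 − d/p))) = √(2 × 65,500 × 685 / (2.08 × 0.5969)).
= √(89,735,000 / 1.2416) ≈ 8501.393.
Maximum inventory = Q*(1 − d/p) = 8501.393 × 0.5969 ≈ 5074.678.

I_max ≈ 5,075 castings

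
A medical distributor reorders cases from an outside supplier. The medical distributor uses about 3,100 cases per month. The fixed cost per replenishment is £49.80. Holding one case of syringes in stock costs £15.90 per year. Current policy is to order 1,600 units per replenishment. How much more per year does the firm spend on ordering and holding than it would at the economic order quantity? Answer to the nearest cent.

Annual demand D = 3,100 × 12 = 37,200.
EOQ = √(2DS/H) = √(2 × 37,200 × 49.8 / 15.9) ≈ 482.73.
Cost at Q* = (D/Q*)S + (Q*/2)H = √(2DSH) ≈ £7,675.38.
Cost at Q = 1,600: (37,200/1,600)×49.8 + (1,600/2)×15.9 = £1,157.85 + £12,720.00 = £13,877.85.
Excess = £13,877.85 − £7,675.38 = £6,202.47.

Extra cost ≈ £6,202.47 per year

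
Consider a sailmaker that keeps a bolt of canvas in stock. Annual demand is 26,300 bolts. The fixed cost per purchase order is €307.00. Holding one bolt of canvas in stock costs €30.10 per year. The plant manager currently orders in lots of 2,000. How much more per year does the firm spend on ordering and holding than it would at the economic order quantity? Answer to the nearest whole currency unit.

EOQ = √(2DS/H) = √(2 × 26,300 × 307 / 30.1) ≈ 732.45.
Cost at Q* = (D/Q*)S + (Q*/2)H = √(2DSH) ≈ €22,046.79.
Cost at Q = 2,000: (26,300/2,000)×307 + (2,000/2)×30.1 = €4,037.05 + €30,100.00 = €34,137.05.
Excess = €34,137.05 − €22,046.79 = €12,090.26.

Extra cost ≈ €12,090 per year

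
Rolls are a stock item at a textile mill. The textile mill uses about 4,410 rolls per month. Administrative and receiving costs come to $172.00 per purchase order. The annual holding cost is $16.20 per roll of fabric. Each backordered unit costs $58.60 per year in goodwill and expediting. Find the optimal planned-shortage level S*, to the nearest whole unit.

Annual demand D = 4,410 × 12 = 52,920.
With planned backorders, Q* = √(2DS/H) · √((H+B)/B).
√(2DS/H) = √(2 × 52,920 × 172 / 16.2) = 1060.063.
√((H+B)/B) = √((16.2+58.6)/58.6) = 1.1298.
Q* ≈ 1197.660.
S* = Q* · H/(H+B) = 1197.660 × 16.2/74.8 ≈ 259.386.

S* ≈ 259 rolls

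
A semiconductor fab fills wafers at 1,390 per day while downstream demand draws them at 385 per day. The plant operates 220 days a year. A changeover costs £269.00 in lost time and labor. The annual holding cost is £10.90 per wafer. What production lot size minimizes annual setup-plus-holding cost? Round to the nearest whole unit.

Q* ≈ 2,405 wafers

Annual demand D = 385 × 220 = 84,700.
Production build-up factor (1 − d/p) = 1 − 385/1,390 = 0.7230.
Q* = √(2DS / (H(1 − d/p))) = √(2 × 84,700 × 269 / (10.9 × 0.7230)).
= √(45,568,600 / 7.8809) ≈ 2404.606.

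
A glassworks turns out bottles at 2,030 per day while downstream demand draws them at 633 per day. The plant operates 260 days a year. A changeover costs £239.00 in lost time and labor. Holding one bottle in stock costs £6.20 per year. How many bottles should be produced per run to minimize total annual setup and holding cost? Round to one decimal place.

Q* ≈ 4,293.9 bottles

Annual demand D = 633 × 260 = 164,580.
Production build-up factor (1 − d/p) = 1 − 633/2,030 = 0.6882.
Q* = √(2DS / (H(1 − d/p))) = √(2 × 164,580 × 239 / (6.2 × 0.6882)).
= √(78,669,240 / 4.2667) ≈ 4293.945.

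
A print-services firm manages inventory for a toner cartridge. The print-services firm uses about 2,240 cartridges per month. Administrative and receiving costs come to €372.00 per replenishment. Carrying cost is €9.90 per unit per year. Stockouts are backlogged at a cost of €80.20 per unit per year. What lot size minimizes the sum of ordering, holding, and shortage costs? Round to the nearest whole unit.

Annual demand D = 2,240 × 12 = 26,880.
With planned backorders, Q* = √(2DS/H) · √((H+B)/B).
√(2DS/H) = √(2 × 26,880 × 372 / 9.9) = 1421.293.
√((H+B)/B) = √((9.9+80.2)/80.2) = 1.0599.
Q* ≈ 1506.464.

Q* ≈ 1,506 cartridges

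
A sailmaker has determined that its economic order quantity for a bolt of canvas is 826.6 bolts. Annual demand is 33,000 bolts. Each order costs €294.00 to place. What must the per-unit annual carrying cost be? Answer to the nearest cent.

The basic EOQ model gives Q* = √(2DS/H); rearrange for the unknown.
From Q* = √(2DS/H): H = 2DS / Q*² = 2 × 33,000 × 294 / 826.6² = 28.3988.

H ≈ €28.40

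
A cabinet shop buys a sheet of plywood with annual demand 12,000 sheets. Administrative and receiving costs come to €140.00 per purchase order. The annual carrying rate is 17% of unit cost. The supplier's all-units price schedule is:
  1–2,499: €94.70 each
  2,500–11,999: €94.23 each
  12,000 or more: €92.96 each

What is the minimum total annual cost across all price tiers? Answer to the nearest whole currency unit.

Holding cost per unit per year at price C is H = 0.17·C.
For each price level, check whether its EOQ is feasible; otherwise the best quantity at that price is the breakpoint.
EOQ at €94.70 = 456.8 (feasible in tier 1): TC = 12,000×€94.70 + (12,000/456.8)×140 + (456.8/2)×0.17×€94.70 = €1,143,754.77.
EOQ at €94.23 = 458.0 < 2500, so use break Q=2500: TC = 12,000×€94.23 + (12,000/2500.0)×140 + (2500.0/2)×0.17×€94.23 = €1,151,455.88.
EOQ at €92.96 = 461.1 < 12000, so use break Q=12000: TC = 12,000×€92.96 + (12,000/12000.0)×140 + (12000.0/2)×0.17×€92.96 = €1,210,479.20.
Lowest total cost among the candidates is at Q = 456.8.

TC* ≈ €1,143,755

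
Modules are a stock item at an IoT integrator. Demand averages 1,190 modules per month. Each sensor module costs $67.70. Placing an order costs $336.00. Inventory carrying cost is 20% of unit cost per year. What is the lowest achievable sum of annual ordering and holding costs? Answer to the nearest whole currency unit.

Annual demand D = 1,190 × 12 = 14,280.
Holding cost H = 0.20 × $67.70 = $13.5400 per unit per year.
Q* = √(2DS/H) = √(2 × 14,280 × 336 / 13.54) ≈ 841.86.
At the optimum the two cost components are equal, so total cost = 2·(Q*/2)H = Q*·H.
Minimum total = √(2DSH) = √(2 × 14,280 × 336 × 13.54) ≈ 11398.772.

TC* ≈ $11,399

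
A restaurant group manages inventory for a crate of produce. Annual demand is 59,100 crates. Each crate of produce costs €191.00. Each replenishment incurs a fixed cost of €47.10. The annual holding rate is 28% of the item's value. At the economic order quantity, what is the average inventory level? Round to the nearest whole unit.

Holding cost H = 0.28 × €191.00 = €53.4800 per unit per year.
EOQ = √(2DS/H) = √(2 × 59,100 × 47.1 / 53.48) ≈ 322.64.
Average inventory = Q*/2 ≈ 322.64 / 2 = 161.322.

Average inventory ≈ 161 crates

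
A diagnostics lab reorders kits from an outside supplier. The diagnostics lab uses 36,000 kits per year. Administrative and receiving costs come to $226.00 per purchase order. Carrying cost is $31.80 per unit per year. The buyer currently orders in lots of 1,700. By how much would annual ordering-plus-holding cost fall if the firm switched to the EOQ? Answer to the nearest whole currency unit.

EOQ = √(2DS/H) = √(2 × 36,000 × 226 / 31.8) ≈ 715.33.
Cost at Q* = (D/Q*)S + (Q*/2)H = √(2DSH) ≈ $22,747.52.
Cost at Q = 1,700: (36,000/1,700)×226 + (1,700/2)×31.8 = $4,785.88 + $27,030.00 = $31,815.88.
Excess = $31,815.88 − $22,747.52 = $9,068.36.

Extra cost ≈ $9,068 per year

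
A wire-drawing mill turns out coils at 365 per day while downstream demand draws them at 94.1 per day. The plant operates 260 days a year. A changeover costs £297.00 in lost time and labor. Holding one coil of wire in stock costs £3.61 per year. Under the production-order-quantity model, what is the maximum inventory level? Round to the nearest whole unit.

I_max ≈ 1,729 coils

Annual demand D = 94.1 × 260 = 24,466.
Production build-up factor (1 − d/p) = 1 − 94.1/365 = 0.7422.
Q* = √(2DS / (H(1 − d/p))) = √(2 × 24,466 × 297 / (3.61 × 0.7422)).
= √(14,532,804 / 2.6793) ≈ 2328.965.
Maximum inventory = Q*(1 − d/p) = 2328.965 × 0.7422 ≈ 1728.539.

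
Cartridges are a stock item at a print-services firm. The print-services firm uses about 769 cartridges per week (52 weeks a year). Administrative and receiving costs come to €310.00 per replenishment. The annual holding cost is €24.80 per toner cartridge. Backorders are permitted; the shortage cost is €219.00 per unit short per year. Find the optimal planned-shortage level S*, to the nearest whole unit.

Annual demand D = 769 × 52 = 39,988.
With planned backorders, Q* = √(2DS/H) · √((H+B)/B).
√(2DS/H) = √(2 × 39,988 × 310 / 24.8) = 999.850.
√((H+B)/B) = √((24.8+219)/219) = 1.0551.
Q* ≈ 1054.945.
S* = Q* · H/(H+B) = 1054.945 × 24.8/243.8 ≈ 107.312.

S* ≈ 107 cartridges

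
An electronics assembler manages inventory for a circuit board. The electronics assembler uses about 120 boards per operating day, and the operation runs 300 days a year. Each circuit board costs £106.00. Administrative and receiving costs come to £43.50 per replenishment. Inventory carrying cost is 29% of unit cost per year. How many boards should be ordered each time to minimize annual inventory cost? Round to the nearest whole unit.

Q* ≈ 319 boards

Annual demand D = 120 × 300 = 36,000.
Holding cost H = 0.29 × £106.00 = £30.7400 per unit per year.
EOQ = √(2DS / H) = √(2 × 36,000 × 43.5 / 30.74).
= √(3,132,000 / 30.74) = √101,886.7925 ≈ 319.197.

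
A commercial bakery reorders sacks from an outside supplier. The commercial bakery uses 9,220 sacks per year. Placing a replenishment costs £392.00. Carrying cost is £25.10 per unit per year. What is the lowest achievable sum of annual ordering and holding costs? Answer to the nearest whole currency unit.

EOQ = √(2DS/H) = √(2 × 9,220 × 392 / 25.1) ≈ 536.64.
At the optimum the two cost components are equal, so total cost = 2·(Q*/2)H = Q*·H.
Minimum total = √(2DSH) = √(2 × 9,220 × 392 × 25.1) ≈ 13469.775.

TC* ≈ £13,470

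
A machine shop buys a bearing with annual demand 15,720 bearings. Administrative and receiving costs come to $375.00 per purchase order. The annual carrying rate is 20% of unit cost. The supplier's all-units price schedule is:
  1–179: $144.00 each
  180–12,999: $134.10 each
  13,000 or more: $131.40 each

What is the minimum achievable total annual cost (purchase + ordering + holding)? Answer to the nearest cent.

TC* ≈ $2,125,834.23

Holding cost per unit per year at price C is H = 0.20·C.
For each price level, check whether its EOQ is feasible; otherwise the best quantity at that price is the breakpoint.
Tier 1 ($144.00): EOQ = 639.8 exceeds tier's upper bound 179, so this tier is dominated.
EOQ at $134.10 = 663.0 (feasible in tier 2): TC = 15,720×$134.10 + (15,720/663.0)×375 + (663.0/2)×0.20×$134.10 = $2,125,834.23.
EOQ at $131.40 = 669.8 < 13000, so use break Q=13000: TC = 15,720×$131.40 + (15,720/13000.0)×375 + (13000.0/2)×0.20×$131.40 = $2,236,881.46.
Lowest total cost among the candidates is at Q = 663.0.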